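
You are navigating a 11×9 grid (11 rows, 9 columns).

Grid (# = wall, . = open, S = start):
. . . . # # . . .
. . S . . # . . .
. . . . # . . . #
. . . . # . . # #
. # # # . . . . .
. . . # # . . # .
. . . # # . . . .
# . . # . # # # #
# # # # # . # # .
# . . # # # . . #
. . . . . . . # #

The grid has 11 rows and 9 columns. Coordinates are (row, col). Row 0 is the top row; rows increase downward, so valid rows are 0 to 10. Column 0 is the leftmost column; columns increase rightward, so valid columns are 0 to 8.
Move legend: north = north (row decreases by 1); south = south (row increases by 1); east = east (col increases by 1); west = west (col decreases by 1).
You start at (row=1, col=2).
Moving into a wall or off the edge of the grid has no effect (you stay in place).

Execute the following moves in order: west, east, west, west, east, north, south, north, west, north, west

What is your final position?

Start: (row=1, col=2)
  west (west): (row=1, col=2) -> (row=1, col=1)
  east (east): (row=1, col=1) -> (row=1, col=2)
  west (west): (row=1, col=2) -> (row=1, col=1)
  west (west): (row=1, col=1) -> (row=1, col=0)
  east (east): (row=1, col=0) -> (row=1, col=1)
  north (north): (row=1, col=1) -> (row=0, col=1)
  south (south): (row=0, col=1) -> (row=1, col=1)
  north (north): (row=1, col=1) -> (row=0, col=1)
  west (west): (row=0, col=1) -> (row=0, col=0)
  north (north): blocked, stay at (row=0, col=0)
  west (west): blocked, stay at (row=0, col=0)
Final: (row=0, col=0)

Answer: Final position: (row=0, col=0)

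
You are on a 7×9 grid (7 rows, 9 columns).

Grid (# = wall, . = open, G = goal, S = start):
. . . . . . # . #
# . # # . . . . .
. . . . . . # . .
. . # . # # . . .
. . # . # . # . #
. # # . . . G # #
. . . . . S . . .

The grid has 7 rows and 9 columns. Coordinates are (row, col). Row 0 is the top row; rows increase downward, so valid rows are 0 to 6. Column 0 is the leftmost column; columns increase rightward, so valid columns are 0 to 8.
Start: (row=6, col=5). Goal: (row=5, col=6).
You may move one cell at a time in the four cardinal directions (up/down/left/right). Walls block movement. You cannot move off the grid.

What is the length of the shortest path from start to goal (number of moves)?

BFS from (row=6, col=5) until reaching (row=5, col=6):
  Distance 0: (row=6, col=5)
  Distance 1: (row=5, col=5), (row=6, col=4), (row=6, col=6)
  Distance 2: (row=4, col=5), (row=5, col=4), (row=5, col=6), (row=6, col=3), (row=6, col=7)  <- goal reached here
One shortest path (2 moves): (row=6, col=5) -> (row=6, col=6) -> (row=5, col=6)

Answer: Shortest path length: 2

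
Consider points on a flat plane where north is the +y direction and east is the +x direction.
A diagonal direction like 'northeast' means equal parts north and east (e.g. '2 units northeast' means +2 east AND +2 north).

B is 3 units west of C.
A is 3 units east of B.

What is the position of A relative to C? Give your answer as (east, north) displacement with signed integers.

Answer: A is at (east=0, north=0) relative to C.

Derivation:
Place C at the origin (east=0, north=0).
  B is 3 units west of C: delta (east=-3, north=+0); B at (east=-3, north=0).
  A is 3 units east of B: delta (east=+3, north=+0); A at (east=0, north=0).
Therefore A relative to C: (east=0, north=0).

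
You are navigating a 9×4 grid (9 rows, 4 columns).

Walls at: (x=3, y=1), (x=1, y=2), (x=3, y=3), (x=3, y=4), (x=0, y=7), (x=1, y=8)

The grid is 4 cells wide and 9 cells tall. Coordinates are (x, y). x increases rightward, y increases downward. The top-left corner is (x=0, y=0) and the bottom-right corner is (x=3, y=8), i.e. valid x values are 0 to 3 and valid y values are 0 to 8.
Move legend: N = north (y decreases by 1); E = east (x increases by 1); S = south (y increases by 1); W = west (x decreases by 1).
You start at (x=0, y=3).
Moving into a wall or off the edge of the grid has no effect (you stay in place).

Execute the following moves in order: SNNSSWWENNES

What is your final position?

Start: (x=0, y=3)
  S (south): (x=0, y=3) -> (x=0, y=4)
  N (north): (x=0, y=4) -> (x=0, y=3)
  N (north): (x=0, y=3) -> (x=0, y=2)
  S (south): (x=0, y=2) -> (x=0, y=3)
  S (south): (x=0, y=3) -> (x=0, y=4)
  W (west): blocked, stay at (x=0, y=4)
  W (west): blocked, stay at (x=0, y=4)
  E (east): (x=0, y=4) -> (x=1, y=4)
  N (north): (x=1, y=4) -> (x=1, y=3)
  N (north): blocked, stay at (x=1, y=3)
  E (east): (x=1, y=3) -> (x=2, y=3)
  S (south): (x=2, y=3) -> (x=2, y=4)
Final: (x=2, y=4)

Answer: Final position: (x=2, y=4)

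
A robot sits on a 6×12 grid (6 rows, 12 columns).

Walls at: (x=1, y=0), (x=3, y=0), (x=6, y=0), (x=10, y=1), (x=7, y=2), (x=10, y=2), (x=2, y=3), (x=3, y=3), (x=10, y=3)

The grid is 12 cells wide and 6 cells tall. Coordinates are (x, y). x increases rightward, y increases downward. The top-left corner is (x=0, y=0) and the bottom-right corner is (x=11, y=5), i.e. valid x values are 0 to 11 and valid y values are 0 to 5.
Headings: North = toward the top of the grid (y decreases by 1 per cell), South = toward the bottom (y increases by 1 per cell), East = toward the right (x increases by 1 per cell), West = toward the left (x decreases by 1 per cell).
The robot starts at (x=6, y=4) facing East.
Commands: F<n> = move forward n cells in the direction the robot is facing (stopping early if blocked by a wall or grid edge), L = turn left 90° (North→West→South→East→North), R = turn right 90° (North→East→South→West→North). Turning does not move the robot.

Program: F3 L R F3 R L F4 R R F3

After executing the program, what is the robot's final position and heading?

Answer: Final position: (x=8, y=4), facing West

Derivation:
Start: (x=6, y=4), facing East
  F3: move forward 3, now at (x=9, y=4)
  L: turn left, now facing North
  R: turn right, now facing East
  F3: move forward 2/3 (blocked), now at (x=11, y=4)
  R: turn right, now facing South
  L: turn left, now facing East
  F4: move forward 0/4 (blocked), now at (x=11, y=4)
  R: turn right, now facing South
  R: turn right, now facing West
  F3: move forward 3, now at (x=8, y=4)
Final: (x=8, y=4), facing West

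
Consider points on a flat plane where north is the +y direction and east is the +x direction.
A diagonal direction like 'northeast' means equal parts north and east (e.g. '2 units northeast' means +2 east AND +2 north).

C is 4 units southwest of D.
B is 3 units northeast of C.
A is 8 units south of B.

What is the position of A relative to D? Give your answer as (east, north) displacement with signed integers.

Place D at the origin (east=0, north=0).
  C is 4 units southwest of D: delta (east=-4, north=-4); C at (east=-4, north=-4).
  B is 3 units northeast of C: delta (east=+3, north=+3); B at (east=-1, north=-1).
  A is 8 units south of B: delta (east=+0, north=-8); A at (east=-1, north=-9).
Therefore A relative to D: (east=-1, north=-9).

Answer: A is at (east=-1, north=-9) relative to D.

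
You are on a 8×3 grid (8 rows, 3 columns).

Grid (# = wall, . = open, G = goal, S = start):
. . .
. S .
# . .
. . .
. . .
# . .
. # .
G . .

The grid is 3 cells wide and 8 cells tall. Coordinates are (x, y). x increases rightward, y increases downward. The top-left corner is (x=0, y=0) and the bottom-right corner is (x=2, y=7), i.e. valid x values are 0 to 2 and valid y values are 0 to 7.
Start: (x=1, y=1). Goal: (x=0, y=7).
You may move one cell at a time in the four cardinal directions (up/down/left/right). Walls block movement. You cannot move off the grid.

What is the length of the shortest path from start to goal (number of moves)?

Answer: Shortest path length: 9

Derivation:
BFS from (x=1, y=1) until reaching (x=0, y=7):
  Distance 0: (x=1, y=1)
  Distance 1: (x=1, y=0), (x=0, y=1), (x=2, y=1), (x=1, y=2)
  Distance 2: (x=0, y=0), (x=2, y=0), (x=2, y=2), (x=1, y=3)
  Distance 3: (x=0, y=3), (x=2, y=3), (x=1, y=4)
  Distance 4: (x=0, y=4), (x=2, y=4), (x=1, y=5)
  Distance 5: (x=2, y=5)
  Distance 6: (x=2, y=6)
  Distance 7: (x=2, y=7)
  Distance 8: (x=1, y=7)
  Distance 9: (x=0, y=7)  <- goal reached here
One shortest path (9 moves): (x=1, y=1) -> (x=2, y=1) -> (x=2, y=2) -> (x=2, y=3) -> (x=2, y=4) -> (x=2, y=5) -> (x=2, y=6) -> (x=2, y=7) -> (x=1, y=7) -> (x=0, y=7)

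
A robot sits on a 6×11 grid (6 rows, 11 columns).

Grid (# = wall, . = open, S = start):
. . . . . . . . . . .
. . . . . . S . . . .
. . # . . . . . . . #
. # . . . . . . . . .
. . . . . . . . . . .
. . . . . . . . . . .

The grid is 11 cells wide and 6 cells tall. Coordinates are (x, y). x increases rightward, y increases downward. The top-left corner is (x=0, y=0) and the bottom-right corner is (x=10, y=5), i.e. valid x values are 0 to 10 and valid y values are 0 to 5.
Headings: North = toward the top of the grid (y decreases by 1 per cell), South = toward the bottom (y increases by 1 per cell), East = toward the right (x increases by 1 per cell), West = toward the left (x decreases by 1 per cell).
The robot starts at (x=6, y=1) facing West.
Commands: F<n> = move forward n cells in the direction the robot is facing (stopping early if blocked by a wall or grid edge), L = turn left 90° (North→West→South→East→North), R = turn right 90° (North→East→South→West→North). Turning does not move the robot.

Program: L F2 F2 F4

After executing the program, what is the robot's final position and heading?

Answer: Final position: (x=6, y=5), facing South

Derivation:
Start: (x=6, y=1), facing West
  L: turn left, now facing South
  F2: move forward 2, now at (x=6, y=3)
  F2: move forward 2, now at (x=6, y=5)
  F4: move forward 0/4 (blocked), now at (x=6, y=5)
Final: (x=6, y=5), facing South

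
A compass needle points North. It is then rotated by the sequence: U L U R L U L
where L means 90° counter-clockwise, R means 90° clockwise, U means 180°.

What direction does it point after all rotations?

Answer: Final heading: North

Derivation:
Start: North
  U (U-turn (180°)) -> South
  L (left (90° counter-clockwise)) -> East
  U (U-turn (180°)) -> West
  R (right (90° clockwise)) -> North
  L (left (90° counter-clockwise)) -> West
  U (U-turn (180°)) -> East
  L (left (90° counter-clockwise)) -> North
Final: North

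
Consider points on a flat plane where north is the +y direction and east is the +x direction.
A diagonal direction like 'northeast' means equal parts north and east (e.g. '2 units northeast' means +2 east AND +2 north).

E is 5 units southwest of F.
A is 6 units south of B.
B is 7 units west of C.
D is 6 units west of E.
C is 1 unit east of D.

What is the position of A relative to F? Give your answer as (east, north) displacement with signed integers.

Place F at the origin (east=0, north=0).
  E is 5 units southwest of F: delta (east=-5, north=-5); E at (east=-5, north=-5).
  D is 6 units west of E: delta (east=-6, north=+0); D at (east=-11, north=-5).
  C is 1 unit east of D: delta (east=+1, north=+0); C at (east=-10, north=-5).
  B is 7 units west of C: delta (east=-7, north=+0); B at (east=-17, north=-5).
  A is 6 units south of B: delta (east=+0, north=-6); A at (east=-17, north=-11).
Therefore A relative to F: (east=-17, north=-11).

Answer: A is at (east=-17, north=-11) relative to F.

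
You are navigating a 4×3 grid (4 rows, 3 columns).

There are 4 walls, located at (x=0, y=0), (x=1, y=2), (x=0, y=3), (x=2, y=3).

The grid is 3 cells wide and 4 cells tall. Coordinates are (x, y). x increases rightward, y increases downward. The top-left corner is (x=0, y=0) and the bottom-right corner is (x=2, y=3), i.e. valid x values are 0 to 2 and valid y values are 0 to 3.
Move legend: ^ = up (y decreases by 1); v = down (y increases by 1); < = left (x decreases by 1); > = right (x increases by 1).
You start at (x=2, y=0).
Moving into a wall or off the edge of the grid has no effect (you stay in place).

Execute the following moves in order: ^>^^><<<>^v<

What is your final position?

Start: (x=2, y=0)
  ^ (up): blocked, stay at (x=2, y=0)
  > (right): blocked, stay at (x=2, y=0)
  ^ (up): blocked, stay at (x=2, y=0)
  ^ (up): blocked, stay at (x=2, y=0)
  > (right): blocked, stay at (x=2, y=0)
  < (left): (x=2, y=0) -> (x=1, y=0)
  < (left): blocked, stay at (x=1, y=0)
  < (left): blocked, stay at (x=1, y=0)
  > (right): (x=1, y=0) -> (x=2, y=0)
  ^ (up): blocked, stay at (x=2, y=0)
  v (down): (x=2, y=0) -> (x=2, y=1)
  < (left): (x=2, y=1) -> (x=1, y=1)
Final: (x=1, y=1)

Answer: Final position: (x=1, y=1)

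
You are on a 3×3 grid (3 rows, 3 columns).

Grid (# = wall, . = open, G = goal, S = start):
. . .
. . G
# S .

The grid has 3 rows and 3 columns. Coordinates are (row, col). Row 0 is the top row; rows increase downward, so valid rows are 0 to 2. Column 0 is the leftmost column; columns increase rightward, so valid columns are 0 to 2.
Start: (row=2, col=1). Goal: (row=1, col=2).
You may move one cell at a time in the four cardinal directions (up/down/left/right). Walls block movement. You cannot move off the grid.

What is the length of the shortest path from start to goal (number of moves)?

Answer: Shortest path length: 2

Derivation:
BFS from (row=2, col=1) until reaching (row=1, col=2):
  Distance 0: (row=2, col=1)
  Distance 1: (row=1, col=1), (row=2, col=2)
  Distance 2: (row=0, col=1), (row=1, col=0), (row=1, col=2)  <- goal reached here
One shortest path (2 moves): (row=2, col=1) -> (row=2, col=2) -> (row=1, col=2)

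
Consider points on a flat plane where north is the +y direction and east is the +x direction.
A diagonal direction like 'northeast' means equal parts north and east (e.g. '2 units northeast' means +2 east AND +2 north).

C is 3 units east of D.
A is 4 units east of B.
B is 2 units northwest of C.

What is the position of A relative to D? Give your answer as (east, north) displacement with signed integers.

Answer: A is at (east=5, north=2) relative to D.

Derivation:
Place D at the origin (east=0, north=0).
  C is 3 units east of D: delta (east=+3, north=+0); C at (east=3, north=0).
  B is 2 units northwest of C: delta (east=-2, north=+2); B at (east=1, north=2).
  A is 4 units east of B: delta (east=+4, north=+0); A at (east=5, north=2).
Therefore A relative to D: (east=5, north=2).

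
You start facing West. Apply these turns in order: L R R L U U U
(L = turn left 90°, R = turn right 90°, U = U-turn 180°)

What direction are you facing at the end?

Start: West
  L (left (90° counter-clockwise)) -> South
  R (right (90° clockwise)) -> West
  R (right (90° clockwise)) -> North
  L (left (90° counter-clockwise)) -> West
  U (U-turn (180°)) -> East
  U (U-turn (180°)) -> West
  U (U-turn (180°)) -> East
Final: East

Answer: Final heading: East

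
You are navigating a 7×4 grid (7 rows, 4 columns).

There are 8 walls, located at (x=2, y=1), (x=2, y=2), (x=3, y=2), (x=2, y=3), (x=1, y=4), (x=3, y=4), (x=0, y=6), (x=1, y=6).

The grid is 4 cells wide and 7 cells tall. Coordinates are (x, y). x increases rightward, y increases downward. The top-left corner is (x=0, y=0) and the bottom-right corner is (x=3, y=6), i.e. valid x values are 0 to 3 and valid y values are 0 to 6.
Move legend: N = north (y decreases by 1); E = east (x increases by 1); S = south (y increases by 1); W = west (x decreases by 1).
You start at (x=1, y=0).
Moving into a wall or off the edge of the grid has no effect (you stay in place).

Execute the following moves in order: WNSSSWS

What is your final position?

Start: (x=1, y=0)
  W (west): (x=1, y=0) -> (x=0, y=0)
  N (north): blocked, stay at (x=0, y=0)
  S (south): (x=0, y=0) -> (x=0, y=1)
  S (south): (x=0, y=1) -> (x=0, y=2)
  S (south): (x=0, y=2) -> (x=0, y=3)
  W (west): blocked, stay at (x=0, y=3)
  S (south): (x=0, y=3) -> (x=0, y=4)
Final: (x=0, y=4)

Answer: Final position: (x=0, y=4)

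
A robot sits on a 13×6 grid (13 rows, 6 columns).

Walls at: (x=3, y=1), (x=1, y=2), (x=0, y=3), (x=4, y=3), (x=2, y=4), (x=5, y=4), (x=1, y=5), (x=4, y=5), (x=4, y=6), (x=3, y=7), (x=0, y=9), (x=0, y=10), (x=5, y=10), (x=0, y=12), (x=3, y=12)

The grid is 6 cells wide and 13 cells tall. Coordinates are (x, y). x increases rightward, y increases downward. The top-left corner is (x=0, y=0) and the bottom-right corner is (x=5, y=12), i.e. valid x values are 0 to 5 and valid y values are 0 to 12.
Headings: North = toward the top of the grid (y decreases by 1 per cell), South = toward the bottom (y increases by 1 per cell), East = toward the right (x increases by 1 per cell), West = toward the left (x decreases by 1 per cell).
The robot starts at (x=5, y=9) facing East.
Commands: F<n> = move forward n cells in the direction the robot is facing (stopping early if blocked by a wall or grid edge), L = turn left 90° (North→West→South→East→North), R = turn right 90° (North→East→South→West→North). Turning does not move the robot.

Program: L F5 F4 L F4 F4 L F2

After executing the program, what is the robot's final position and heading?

Answer: Final position: (x=5, y=7), facing South

Derivation:
Start: (x=5, y=9), facing East
  L: turn left, now facing North
  F5: move forward 4/5 (blocked), now at (x=5, y=5)
  F4: move forward 0/4 (blocked), now at (x=5, y=5)
  L: turn left, now facing West
  F4: move forward 0/4 (blocked), now at (x=5, y=5)
  F4: move forward 0/4 (blocked), now at (x=5, y=5)
  L: turn left, now facing South
  F2: move forward 2, now at (x=5, y=7)
Final: (x=5, y=7), facing South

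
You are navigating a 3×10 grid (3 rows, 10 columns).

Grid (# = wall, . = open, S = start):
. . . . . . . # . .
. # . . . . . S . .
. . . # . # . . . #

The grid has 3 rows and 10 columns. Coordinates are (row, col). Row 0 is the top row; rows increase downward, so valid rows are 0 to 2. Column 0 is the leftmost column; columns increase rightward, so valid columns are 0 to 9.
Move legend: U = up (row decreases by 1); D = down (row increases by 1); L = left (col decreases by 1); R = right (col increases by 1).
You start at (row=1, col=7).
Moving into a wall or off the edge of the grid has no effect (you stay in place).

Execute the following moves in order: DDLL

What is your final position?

Answer: Final position: (row=2, col=6)

Derivation:
Start: (row=1, col=7)
  D (down): (row=1, col=7) -> (row=2, col=7)
  D (down): blocked, stay at (row=2, col=7)
  L (left): (row=2, col=7) -> (row=2, col=6)
  L (left): blocked, stay at (row=2, col=6)
Final: (row=2, col=6)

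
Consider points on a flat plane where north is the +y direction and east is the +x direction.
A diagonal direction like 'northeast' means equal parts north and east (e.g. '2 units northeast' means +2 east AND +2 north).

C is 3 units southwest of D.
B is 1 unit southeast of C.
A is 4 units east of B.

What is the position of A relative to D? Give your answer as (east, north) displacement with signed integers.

Place D at the origin (east=0, north=0).
  C is 3 units southwest of D: delta (east=-3, north=-3); C at (east=-3, north=-3).
  B is 1 unit southeast of C: delta (east=+1, north=-1); B at (east=-2, north=-4).
  A is 4 units east of B: delta (east=+4, north=+0); A at (east=2, north=-4).
Therefore A relative to D: (east=2, north=-4).

Answer: A is at (east=2, north=-4) relative to D.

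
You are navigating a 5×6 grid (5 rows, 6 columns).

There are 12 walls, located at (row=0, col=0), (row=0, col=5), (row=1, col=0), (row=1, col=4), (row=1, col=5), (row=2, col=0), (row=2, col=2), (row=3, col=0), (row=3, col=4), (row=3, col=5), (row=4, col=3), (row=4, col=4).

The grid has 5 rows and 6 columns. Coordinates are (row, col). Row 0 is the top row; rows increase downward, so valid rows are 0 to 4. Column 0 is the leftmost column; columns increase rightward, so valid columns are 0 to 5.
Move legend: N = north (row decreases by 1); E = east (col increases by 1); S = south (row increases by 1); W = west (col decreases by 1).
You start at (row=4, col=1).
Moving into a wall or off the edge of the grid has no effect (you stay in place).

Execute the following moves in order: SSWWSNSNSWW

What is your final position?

Answer: Final position: (row=4, col=0)

Derivation:
Start: (row=4, col=1)
  S (south): blocked, stay at (row=4, col=1)
  S (south): blocked, stay at (row=4, col=1)
  W (west): (row=4, col=1) -> (row=4, col=0)
  W (west): blocked, stay at (row=4, col=0)
  S (south): blocked, stay at (row=4, col=0)
  N (north): blocked, stay at (row=4, col=0)
  S (south): blocked, stay at (row=4, col=0)
  N (north): blocked, stay at (row=4, col=0)
  S (south): blocked, stay at (row=4, col=0)
  W (west): blocked, stay at (row=4, col=0)
  W (west): blocked, stay at (row=4, col=0)
Final: (row=4, col=0)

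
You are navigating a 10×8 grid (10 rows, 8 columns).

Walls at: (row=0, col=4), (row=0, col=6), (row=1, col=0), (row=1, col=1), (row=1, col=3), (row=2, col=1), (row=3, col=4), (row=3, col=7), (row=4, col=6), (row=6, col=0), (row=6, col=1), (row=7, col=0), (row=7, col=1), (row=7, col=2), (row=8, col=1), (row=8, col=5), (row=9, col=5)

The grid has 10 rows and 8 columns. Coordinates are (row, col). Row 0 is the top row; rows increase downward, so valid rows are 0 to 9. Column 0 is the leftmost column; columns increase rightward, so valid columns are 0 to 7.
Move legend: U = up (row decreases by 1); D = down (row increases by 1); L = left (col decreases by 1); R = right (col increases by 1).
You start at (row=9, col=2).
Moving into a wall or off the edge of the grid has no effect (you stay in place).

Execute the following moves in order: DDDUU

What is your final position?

Answer: Final position: (row=8, col=2)

Derivation:
Start: (row=9, col=2)
  [×3]D (down): blocked, stay at (row=9, col=2)
  U (up): (row=9, col=2) -> (row=8, col=2)
  U (up): blocked, stay at (row=8, col=2)
Final: (row=8, col=2)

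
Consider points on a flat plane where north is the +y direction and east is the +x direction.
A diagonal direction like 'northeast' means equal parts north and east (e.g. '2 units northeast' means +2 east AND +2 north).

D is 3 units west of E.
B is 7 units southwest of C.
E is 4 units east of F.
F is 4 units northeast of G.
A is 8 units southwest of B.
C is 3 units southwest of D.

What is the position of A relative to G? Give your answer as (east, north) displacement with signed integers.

Place G at the origin (east=0, north=0).
  F is 4 units northeast of G: delta (east=+4, north=+4); F at (east=4, north=4).
  E is 4 units east of F: delta (east=+4, north=+0); E at (east=8, north=4).
  D is 3 units west of E: delta (east=-3, north=+0); D at (east=5, north=4).
  C is 3 units southwest of D: delta (east=-3, north=-3); C at (east=2, north=1).
  B is 7 units southwest of C: delta (east=-7, north=-7); B at (east=-5, north=-6).
  A is 8 units southwest of B: delta (east=-8, north=-8); A at (east=-13, north=-14).
Therefore A relative to G: (east=-13, north=-14).

Answer: A is at (east=-13, north=-14) relative to G.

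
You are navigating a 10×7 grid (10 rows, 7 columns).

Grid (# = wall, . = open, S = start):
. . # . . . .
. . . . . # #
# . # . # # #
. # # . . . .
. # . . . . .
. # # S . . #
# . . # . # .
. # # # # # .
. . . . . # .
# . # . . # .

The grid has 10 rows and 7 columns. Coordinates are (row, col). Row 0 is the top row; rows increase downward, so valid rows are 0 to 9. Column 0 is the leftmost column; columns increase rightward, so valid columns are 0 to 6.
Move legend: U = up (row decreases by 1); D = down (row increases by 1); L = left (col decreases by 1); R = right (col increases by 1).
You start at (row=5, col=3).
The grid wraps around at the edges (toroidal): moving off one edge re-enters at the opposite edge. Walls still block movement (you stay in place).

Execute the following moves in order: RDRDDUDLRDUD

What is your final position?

Start: (row=5, col=3)
  R (right): (row=5, col=3) -> (row=5, col=4)
  D (down): (row=5, col=4) -> (row=6, col=4)
  R (right): blocked, stay at (row=6, col=4)
  D (down): blocked, stay at (row=6, col=4)
  D (down): blocked, stay at (row=6, col=4)
  U (up): (row=6, col=4) -> (row=5, col=4)
  D (down): (row=5, col=4) -> (row=6, col=4)
  L (left): blocked, stay at (row=6, col=4)
  R (right): blocked, stay at (row=6, col=4)
  D (down): blocked, stay at (row=6, col=4)
  U (up): (row=6, col=4) -> (row=5, col=4)
  D (down): (row=5, col=4) -> (row=6, col=4)
Final: (row=6, col=4)

Answer: Final position: (row=6, col=4)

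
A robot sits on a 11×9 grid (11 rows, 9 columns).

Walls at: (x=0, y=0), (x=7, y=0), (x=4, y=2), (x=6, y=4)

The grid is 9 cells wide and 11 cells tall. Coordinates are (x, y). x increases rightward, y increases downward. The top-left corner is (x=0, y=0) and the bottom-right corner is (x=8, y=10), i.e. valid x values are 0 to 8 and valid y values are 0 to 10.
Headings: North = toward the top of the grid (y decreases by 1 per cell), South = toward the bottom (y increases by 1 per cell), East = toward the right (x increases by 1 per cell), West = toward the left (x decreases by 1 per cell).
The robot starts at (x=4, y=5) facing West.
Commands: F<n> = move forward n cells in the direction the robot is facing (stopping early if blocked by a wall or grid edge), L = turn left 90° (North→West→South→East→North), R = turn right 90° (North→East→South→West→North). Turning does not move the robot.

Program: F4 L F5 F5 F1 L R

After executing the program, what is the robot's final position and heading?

Answer: Final position: (x=0, y=10), facing South

Derivation:
Start: (x=4, y=5), facing West
  F4: move forward 4, now at (x=0, y=5)
  L: turn left, now facing South
  F5: move forward 5, now at (x=0, y=10)
  F5: move forward 0/5 (blocked), now at (x=0, y=10)
  F1: move forward 0/1 (blocked), now at (x=0, y=10)
  L: turn left, now facing East
  R: turn right, now facing South
Final: (x=0, y=10), facing South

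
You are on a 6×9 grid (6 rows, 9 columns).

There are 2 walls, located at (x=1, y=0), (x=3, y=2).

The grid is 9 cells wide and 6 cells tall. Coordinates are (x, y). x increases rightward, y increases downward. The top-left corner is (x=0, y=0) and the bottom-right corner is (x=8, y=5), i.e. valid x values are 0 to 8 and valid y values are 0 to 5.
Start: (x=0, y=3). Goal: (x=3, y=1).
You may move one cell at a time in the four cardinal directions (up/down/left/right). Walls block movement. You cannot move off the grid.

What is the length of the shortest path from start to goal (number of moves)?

BFS from (x=0, y=3) until reaching (x=3, y=1):
  Distance 0: (x=0, y=3)
  Distance 1: (x=0, y=2), (x=1, y=3), (x=0, y=4)
  Distance 2: (x=0, y=1), (x=1, y=2), (x=2, y=3), (x=1, y=4), (x=0, y=5)
  Distance 3: (x=0, y=0), (x=1, y=1), (x=2, y=2), (x=3, y=3), (x=2, y=4), (x=1, y=5)
  Distance 4: (x=2, y=1), (x=4, y=3), (x=3, y=4), (x=2, y=5)
  Distance 5: (x=2, y=0), (x=3, y=1), (x=4, y=2), (x=5, y=3), (x=4, y=4), (x=3, y=5)  <- goal reached here
One shortest path (5 moves): (x=0, y=3) -> (x=1, y=3) -> (x=2, y=3) -> (x=2, y=2) -> (x=2, y=1) -> (x=3, y=1)

Answer: Shortest path length: 5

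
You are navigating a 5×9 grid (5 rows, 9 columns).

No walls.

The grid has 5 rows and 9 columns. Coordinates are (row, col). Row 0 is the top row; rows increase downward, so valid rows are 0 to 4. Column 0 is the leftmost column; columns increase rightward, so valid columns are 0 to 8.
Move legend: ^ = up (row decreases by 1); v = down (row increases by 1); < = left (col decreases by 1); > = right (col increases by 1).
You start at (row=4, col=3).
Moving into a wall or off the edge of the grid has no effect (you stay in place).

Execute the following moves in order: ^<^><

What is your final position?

Answer: Final position: (row=2, col=2)

Derivation:
Start: (row=4, col=3)
  ^ (up): (row=4, col=3) -> (row=3, col=3)
  < (left): (row=3, col=3) -> (row=3, col=2)
  ^ (up): (row=3, col=2) -> (row=2, col=2)
  > (right): (row=2, col=2) -> (row=2, col=3)
  < (left): (row=2, col=3) -> (row=2, col=2)
Final: (row=2, col=2)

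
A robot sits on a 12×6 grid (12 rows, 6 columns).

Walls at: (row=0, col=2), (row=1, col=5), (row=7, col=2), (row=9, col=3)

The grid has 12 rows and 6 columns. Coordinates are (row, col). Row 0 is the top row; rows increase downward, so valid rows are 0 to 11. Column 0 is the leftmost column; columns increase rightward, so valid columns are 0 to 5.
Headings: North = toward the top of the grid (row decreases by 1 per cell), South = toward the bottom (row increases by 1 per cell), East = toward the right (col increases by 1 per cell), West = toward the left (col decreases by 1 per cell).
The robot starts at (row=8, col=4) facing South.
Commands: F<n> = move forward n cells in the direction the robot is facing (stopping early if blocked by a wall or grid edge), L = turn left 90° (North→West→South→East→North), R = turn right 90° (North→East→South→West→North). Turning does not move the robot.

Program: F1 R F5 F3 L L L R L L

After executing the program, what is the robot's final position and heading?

Start: (row=8, col=4), facing South
  F1: move forward 1, now at (row=9, col=4)
  R: turn right, now facing West
  F5: move forward 0/5 (blocked), now at (row=9, col=4)
  F3: move forward 0/3 (blocked), now at (row=9, col=4)
  L: turn left, now facing South
  L: turn left, now facing East
  L: turn left, now facing North
  R: turn right, now facing East
  L: turn left, now facing North
  L: turn left, now facing West
Final: (row=9, col=4), facing West

Answer: Final position: (row=9, col=4), facing West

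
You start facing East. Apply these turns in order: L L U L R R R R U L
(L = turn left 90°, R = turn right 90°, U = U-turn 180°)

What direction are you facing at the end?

Answer: Final heading: East

Derivation:
Start: East
  L (left (90° counter-clockwise)) -> North
  L (left (90° counter-clockwise)) -> West
  U (U-turn (180°)) -> East
  L (left (90° counter-clockwise)) -> North
  R (right (90° clockwise)) -> East
  R (right (90° clockwise)) -> South
  R (right (90° clockwise)) -> West
  R (right (90° clockwise)) -> North
  U (U-turn (180°)) -> South
  L (left (90° counter-clockwise)) -> East
Final: East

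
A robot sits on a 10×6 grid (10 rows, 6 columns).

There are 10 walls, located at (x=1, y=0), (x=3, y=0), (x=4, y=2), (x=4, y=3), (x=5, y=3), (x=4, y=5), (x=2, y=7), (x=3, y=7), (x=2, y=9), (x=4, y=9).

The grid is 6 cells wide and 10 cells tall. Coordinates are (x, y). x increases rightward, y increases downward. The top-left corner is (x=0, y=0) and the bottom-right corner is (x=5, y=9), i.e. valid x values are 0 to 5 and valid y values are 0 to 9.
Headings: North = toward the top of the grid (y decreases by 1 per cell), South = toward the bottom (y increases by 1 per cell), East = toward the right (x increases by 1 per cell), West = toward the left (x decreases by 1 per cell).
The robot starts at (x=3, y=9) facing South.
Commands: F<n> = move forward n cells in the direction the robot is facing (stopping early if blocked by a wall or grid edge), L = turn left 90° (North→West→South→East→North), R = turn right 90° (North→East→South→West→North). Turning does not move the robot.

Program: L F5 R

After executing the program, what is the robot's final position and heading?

Answer: Final position: (x=3, y=9), facing South

Derivation:
Start: (x=3, y=9), facing South
  L: turn left, now facing East
  F5: move forward 0/5 (blocked), now at (x=3, y=9)
  R: turn right, now facing South
Final: (x=3, y=9), facing South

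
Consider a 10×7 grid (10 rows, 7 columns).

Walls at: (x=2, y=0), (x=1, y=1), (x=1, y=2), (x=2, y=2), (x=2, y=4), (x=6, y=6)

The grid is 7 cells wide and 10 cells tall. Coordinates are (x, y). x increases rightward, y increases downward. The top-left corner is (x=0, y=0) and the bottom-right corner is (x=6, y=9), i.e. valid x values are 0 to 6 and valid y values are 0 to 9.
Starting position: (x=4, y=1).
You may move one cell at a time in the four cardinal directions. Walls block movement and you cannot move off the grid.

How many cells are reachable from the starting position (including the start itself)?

BFS flood-fill from (x=4, y=1):
  Distance 0: (x=4, y=1)
  Distance 1: (x=4, y=0), (x=3, y=1), (x=5, y=1), (x=4, y=2)
  Distance 2: (x=3, y=0), (x=5, y=0), (x=2, y=1), (x=6, y=1), (x=3, y=2), (x=5, y=2), (x=4, y=3)
  Distance 3: (x=6, y=0), (x=6, y=2), (x=3, y=3), (x=5, y=3), (x=4, y=4)
  Distance 4: (x=2, y=3), (x=6, y=3), (x=3, y=4), (x=5, y=4), (x=4, y=5)
  Distance 5: (x=1, y=3), (x=6, y=4), (x=3, y=5), (x=5, y=5), (x=4, y=6)
  Distance 6: (x=0, y=3), (x=1, y=4), (x=2, y=5), (x=6, y=5), (x=3, y=6), (x=5, y=6), (x=4, y=7)
  Distance 7: (x=0, y=2), (x=0, y=4), (x=1, y=5), (x=2, y=6), (x=3, y=7), (x=5, y=7), (x=4, y=8)
  Distance 8: (x=0, y=1), (x=0, y=5), (x=1, y=6), (x=2, y=7), (x=6, y=7), (x=3, y=8), (x=5, y=8), (x=4, y=9)
  Distance 9: (x=0, y=0), (x=0, y=6), (x=1, y=7), (x=2, y=8), (x=6, y=8), (x=3, y=9), (x=5, y=9)
  Distance 10: (x=1, y=0), (x=0, y=7), (x=1, y=8), (x=2, y=9), (x=6, y=9)
  Distance 11: (x=0, y=8), (x=1, y=9)
  Distance 12: (x=0, y=9)
Total reachable: 64 (grid has 64 open cells total)

Answer: Reachable cells: 64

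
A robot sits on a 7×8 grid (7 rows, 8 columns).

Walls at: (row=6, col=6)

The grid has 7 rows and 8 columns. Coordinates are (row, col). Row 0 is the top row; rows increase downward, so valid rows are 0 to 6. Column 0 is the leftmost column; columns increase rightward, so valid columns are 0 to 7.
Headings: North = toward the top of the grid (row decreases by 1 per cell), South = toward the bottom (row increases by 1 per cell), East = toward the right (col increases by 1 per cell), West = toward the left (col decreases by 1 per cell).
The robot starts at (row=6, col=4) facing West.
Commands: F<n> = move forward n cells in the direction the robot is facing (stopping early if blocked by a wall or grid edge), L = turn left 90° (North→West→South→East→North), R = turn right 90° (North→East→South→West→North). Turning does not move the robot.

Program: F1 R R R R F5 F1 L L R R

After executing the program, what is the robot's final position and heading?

Start: (row=6, col=4), facing West
  F1: move forward 1, now at (row=6, col=3)
  R: turn right, now facing North
  R: turn right, now facing East
  R: turn right, now facing South
  R: turn right, now facing West
  F5: move forward 3/5 (blocked), now at (row=6, col=0)
  F1: move forward 0/1 (blocked), now at (row=6, col=0)
  L: turn left, now facing South
  L: turn left, now facing East
  R: turn right, now facing South
  R: turn right, now facing West
Final: (row=6, col=0), facing West

Answer: Final position: (row=6, col=0), facing West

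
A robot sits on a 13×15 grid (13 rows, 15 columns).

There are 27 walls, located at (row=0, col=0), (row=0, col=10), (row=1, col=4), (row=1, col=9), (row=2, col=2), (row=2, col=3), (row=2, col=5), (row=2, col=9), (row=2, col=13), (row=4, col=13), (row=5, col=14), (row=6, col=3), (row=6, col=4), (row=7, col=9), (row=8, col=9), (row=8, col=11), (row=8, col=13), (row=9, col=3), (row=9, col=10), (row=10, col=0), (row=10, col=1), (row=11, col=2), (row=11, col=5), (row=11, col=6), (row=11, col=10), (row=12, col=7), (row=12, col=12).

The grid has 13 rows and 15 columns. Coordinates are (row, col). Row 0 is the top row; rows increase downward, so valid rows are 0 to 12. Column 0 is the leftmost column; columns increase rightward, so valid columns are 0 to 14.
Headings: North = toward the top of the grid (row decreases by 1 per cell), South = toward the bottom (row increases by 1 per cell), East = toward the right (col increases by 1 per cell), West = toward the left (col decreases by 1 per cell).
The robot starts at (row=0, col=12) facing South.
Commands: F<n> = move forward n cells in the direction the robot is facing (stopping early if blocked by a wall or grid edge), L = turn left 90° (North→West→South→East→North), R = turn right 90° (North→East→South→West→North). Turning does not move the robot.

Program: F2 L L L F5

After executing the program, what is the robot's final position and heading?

Start: (row=0, col=12), facing South
  F2: move forward 2, now at (row=2, col=12)
  L: turn left, now facing East
  L: turn left, now facing North
  L: turn left, now facing West
  F5: move forward 2/5 (blocked), now at (row=2, col=10)
Final: (row=2, col=10), facing West

Answer: Final position: (row=2, col=10), facing West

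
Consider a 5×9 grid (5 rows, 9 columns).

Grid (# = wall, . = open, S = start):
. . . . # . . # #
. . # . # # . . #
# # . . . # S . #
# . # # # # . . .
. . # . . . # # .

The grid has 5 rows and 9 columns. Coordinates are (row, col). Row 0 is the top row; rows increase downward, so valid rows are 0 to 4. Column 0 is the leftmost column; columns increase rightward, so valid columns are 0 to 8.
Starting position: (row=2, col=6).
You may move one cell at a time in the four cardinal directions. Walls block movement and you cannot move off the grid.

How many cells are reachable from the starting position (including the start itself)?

Answer: Reachable cells: 10

Derivation:
BFS flood-fill from (row=2, col=6):
  Distance 0: (row=2, col=6)
  Distance 1: (row=1, col=6), (row=2, col=7), (row=3, col=6)
  Distance 2: (row=0, col=6), (row=1, col=7), (row=3, col=7)
  Distance 3: (row=0, col=5), (row=3, col=8)
  Distance 4: (row=4, col=8)
Total reachable: 10 (grid has 26 open cells total)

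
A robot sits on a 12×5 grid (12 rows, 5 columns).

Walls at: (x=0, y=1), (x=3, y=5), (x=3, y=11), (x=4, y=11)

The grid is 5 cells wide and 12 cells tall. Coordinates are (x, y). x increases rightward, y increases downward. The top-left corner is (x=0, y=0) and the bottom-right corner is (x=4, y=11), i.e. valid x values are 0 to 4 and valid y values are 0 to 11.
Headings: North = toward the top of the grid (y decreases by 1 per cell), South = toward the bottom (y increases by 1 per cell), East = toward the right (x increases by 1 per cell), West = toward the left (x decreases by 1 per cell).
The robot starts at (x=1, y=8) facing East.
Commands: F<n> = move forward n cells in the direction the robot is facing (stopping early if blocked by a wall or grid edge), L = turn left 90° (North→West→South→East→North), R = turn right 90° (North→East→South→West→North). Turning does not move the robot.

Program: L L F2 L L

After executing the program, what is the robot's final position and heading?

Start: (x=1, y=8), facing East
  L: turn left, now facing North
  L: turn left, now facing West
  F2: move forward 1/2 (blocked), now at (x=0, y=8)
  L: turn left, now facing South
  L: turn left, now facing East
Final: (x=0, y=8), facing East

Answer: Final position: (x=0, y=8), facing East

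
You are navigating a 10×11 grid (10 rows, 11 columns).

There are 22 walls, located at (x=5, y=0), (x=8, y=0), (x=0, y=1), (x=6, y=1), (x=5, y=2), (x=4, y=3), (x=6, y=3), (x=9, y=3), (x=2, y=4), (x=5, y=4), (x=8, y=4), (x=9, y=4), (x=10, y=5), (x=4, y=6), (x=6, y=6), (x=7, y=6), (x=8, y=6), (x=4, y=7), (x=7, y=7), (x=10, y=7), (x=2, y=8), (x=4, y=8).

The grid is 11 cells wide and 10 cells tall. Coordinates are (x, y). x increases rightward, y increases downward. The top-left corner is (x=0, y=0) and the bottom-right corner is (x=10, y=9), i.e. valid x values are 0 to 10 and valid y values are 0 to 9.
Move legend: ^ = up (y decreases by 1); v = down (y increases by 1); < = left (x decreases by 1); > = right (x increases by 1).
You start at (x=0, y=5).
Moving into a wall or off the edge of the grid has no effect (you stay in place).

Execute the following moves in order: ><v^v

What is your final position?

Start: (x=0, y=5)
  > (right): (x=0, y=5) -> (x=1, y=5)
  < (left): (x=1, y=5) -> (x=0, y=5)
  v (down): (x=0, y=5) -> (x=0, y=6)
  ^ (up): (x=0, y=6) -> (x=0, y=5)
  v (down): (x=0, y=5) -> (x=0, y=6)
Final: (x=0, y=6)

Answer: Final position: (x=0, y=6)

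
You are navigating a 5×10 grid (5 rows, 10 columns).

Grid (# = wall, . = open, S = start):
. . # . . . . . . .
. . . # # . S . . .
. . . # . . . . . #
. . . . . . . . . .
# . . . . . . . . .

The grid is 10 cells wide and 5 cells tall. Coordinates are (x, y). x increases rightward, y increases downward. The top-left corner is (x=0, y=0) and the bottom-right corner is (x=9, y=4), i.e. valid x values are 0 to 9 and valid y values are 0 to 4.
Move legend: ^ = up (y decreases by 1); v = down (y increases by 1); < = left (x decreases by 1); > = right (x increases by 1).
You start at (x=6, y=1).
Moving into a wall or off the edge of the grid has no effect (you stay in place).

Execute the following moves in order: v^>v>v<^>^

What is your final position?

Answer: Final position: (x=8, y=1)

Derivation:
Start: (x=6, y=1)
  v (down): (x=6, y=1) -> (x=6, y=2)
  ^ (up): (x=6, y=2) -> (x=6, y=1)
  > (right): (x=6, y=1) -> (x=7, y=1)
  v (down): (x=7, y=1) -> (x=7, y=2)
  > (right): (x=7, y=2) -> (x=8, y=2)
  v (down): (x=8, y=2) -> (x=8, y=3)
  < (left): (x=8, y=3) -> (x=7, y=3)
  ^ (up): (x=7, y=3) -> (x=7, y=2)
  > (right): (x=7, y=2) -> (x=8, y=2)
  ^ (up): (x=8, y=2) -> (x=8, y=1)
Final: (x=8, y=1)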